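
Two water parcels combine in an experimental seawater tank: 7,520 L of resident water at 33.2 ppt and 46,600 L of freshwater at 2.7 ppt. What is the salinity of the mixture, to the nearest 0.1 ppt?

Conserving salt mass:
salt = 7,520×33.2 + 46,600×2.7 = 249,664 + 125,820 = 375,484
volume = 7,520 + 46,600 = 54,120 L
S = 375,484 / 54,120 = 6.938 ppt

6.9 ppt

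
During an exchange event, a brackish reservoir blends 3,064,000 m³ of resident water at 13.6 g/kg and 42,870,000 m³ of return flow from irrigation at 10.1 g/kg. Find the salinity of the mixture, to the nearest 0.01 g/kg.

10.33 g/kg

Conserving salt mass:
salt = 3,064,000×13.6 + 42,870,000×10.1 = 41,670,400 + 432,987,000 = 474,657,400
volume = 3,064,000 + 42,870,000 = 45,934,000 m³
S = 474,657,400 / 45,934,000 = 10.3335 g/kg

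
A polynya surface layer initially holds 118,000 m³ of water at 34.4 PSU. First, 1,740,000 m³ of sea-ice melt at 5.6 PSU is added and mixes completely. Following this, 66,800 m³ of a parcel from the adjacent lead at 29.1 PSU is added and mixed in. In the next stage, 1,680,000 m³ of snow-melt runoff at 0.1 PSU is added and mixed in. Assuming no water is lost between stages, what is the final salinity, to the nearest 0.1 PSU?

4.4 PSU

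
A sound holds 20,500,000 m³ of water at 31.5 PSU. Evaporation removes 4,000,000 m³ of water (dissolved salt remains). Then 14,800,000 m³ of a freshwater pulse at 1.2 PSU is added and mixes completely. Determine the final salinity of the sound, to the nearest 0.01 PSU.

21.20 PSU

After evaporation: salt = 20,500,000×31.5 = 645,750,000; volume = 20,500,000 − 4,000,000 = 16,500,000 m³
After mixing: salt = 645,750,000 + 14,800,000×1.2 = 663,510,000; volume = 16,500,000 + 14,800,000 = 31,300,000 m³
S = 663,510,000 / 31,300,000 = 21.1984 PSU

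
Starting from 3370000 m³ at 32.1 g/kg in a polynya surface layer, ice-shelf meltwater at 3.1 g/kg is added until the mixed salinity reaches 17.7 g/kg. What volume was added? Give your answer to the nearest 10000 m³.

Salt balance: 3,370,000×32.1 + V×3.1 = (3,370,000+V)×17.7
108,177,000 + 3.1V = 59,649,000 + 17.7V
48,528,000 = 14.6V
V = 3,323,835.62 m³

3320000 m³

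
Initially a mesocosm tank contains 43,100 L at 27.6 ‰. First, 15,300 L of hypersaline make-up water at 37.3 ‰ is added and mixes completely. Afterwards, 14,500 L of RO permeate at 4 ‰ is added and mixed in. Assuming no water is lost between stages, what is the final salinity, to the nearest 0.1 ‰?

Total salt / total volume:
Initial salt = 43,100×27.6 = 1,189,560
After stage 1: salt = 1,189,560 + 15,300×37.3 = 1,760,250; volume = 58,400 L; S = 30.141 ‰
After stage 2: salt = 1,760,250 + 14,500×4 = 1,818,250; volume = 72,900 L
S = 1,818,250 / 72,900 = 24.9417 ‰

24.9 ‰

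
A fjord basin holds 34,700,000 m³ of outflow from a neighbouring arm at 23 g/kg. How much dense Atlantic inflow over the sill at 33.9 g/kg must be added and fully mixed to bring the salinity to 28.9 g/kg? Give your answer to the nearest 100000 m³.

Salt balance: 34,700,000×23 + V×33.9 = (34,700,000+V)×28.9
798,100,000 + 33.9V = 1,002,830,000 + 28.9V
204,730,000 = 5V
V = 40,946,000 m³

40900000 m³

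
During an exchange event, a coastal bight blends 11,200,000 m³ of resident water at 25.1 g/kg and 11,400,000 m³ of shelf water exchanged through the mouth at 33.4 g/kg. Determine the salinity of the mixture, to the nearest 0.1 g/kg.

29.3 g/kg

Weighted by volume,
salt = 11,200,000×25.1 + 11,400,000×33.4 = 281,120,000 + 380,760,000 = 661,880,000
volume = 11,200,000 + 11,400,000 = 22,600,000 m³
S = 661,880,000 / 22,600,000 = 29.287 g/kg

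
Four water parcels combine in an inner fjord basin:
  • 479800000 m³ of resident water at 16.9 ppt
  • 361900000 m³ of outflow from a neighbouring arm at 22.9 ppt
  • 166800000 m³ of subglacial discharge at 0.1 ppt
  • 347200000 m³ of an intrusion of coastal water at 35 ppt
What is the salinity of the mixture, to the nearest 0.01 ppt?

21.07 ppt

By conservation of dissolved salt,
salt = 479,800,000×16.9 + 361,900,000×22.9 + 166,800,000×0.1 + 347,200,000×35 = 8,108,620,000 + 8,287,510,000 + 16,680,000 + 12,152,000,000 = 28,564,810,000
volume = 479,800,000 + 361,900,000 + 166,800,000 + 347,200,000 = 1,355,700,000 m³
S = 28,564,810,000 / 1,355,700,000 = 21.0702 ppt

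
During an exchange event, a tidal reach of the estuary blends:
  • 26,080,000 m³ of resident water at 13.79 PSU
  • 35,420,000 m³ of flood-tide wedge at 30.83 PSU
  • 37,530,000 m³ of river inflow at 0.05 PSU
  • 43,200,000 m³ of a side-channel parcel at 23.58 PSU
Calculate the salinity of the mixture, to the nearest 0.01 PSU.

Total salt / total volume:
salt = 26,080,000×13.79 + 35,420,000×30.83 + 37,530,000×0.05 + 43,200,000×23.58 = 359,643,200 + 1,091,998,600 + 1,876,500 + 1,018,656,000 = 2,472,174,300
volume = 26,080,000 + 35,420,000 + 37,530,000 + 43,200,000 = 142,230,000 m³
S = 2,472,174,300 / 142,230,000 = 17.3815 PSU

17.38 PSU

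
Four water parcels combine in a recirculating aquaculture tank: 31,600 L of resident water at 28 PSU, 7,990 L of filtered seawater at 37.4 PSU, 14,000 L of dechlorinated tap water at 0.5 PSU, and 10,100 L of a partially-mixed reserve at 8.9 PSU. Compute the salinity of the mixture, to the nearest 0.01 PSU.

20.11 PSU

Weighted by volume,
salt = 31,600×28 + 7,990×37.4 + 14,000×0.5 + 10,100×8.9 = 884,800 + 298,826 + 7,000 + 89,890 = 1,280,516
volume = 31,600 + 7,990 + 14,000 + 10,100 = 63,690 L
S = 1,280,516 / 63,690 = 20.1054 PSU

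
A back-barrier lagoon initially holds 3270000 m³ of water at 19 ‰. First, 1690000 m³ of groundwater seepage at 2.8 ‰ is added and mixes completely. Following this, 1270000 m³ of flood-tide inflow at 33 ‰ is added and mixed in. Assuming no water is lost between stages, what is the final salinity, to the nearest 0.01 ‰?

Weighted by volume,
Initial salt = 3,270,000×19 = 62,130,000
After stage 1: salt = 62,130,000 + 1,690,000×2.8 = 66,862,000; volume = 4,960,000 m³; S = 13.48 ‰
After stage 2: salt = 66,862,000 + 1,270,000×33 = 108,772,000; volume = 6,230,000 m³
S = 108,772,000 / 6,230,000 = 17.4594 ‰

17.46 ‰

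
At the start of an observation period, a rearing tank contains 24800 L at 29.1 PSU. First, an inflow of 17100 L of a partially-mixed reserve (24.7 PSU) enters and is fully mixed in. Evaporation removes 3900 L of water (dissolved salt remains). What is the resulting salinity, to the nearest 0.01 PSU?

30.11 PSU

After mixing: salt = 24,800×29.1 + 17,100×24.7 = 1,144,050; volume = 41,900 L
After evaporation: salt unchanged = 1,144,050; volume = 41,900 − 3,900 = 38,000 L
S = 1,144,050 / 38,000 = 30.1066 PSU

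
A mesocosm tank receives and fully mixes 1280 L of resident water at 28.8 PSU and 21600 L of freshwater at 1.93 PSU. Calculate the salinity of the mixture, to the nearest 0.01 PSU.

3.43 PSU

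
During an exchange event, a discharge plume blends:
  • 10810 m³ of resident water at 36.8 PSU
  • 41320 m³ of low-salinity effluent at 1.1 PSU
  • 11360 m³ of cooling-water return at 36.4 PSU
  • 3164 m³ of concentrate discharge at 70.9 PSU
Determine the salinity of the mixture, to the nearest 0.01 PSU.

By conservation of dissolved salt,
salt = 10,810×36.8 + 41,320×1.1 + 11,360×36.4 + 3,164×70.9 = 397,808 + 45,452 + 413,504 + 224,327.6 = 1,081,091.6
volume = 10,810 + 41,320 + 11,360 + 3,164 = 66,654 m³
S = 1,081,091.6 / 66,654 = 16.2195 PSU

16.22 PSU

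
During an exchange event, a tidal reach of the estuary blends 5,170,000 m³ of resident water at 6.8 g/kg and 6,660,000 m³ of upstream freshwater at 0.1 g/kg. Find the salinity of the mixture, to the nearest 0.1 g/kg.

3.0 g/kg

By conservation of dissolved salt,
salt = 5,170,000×6.8 + 6,660,000×0.1 = 35,156,000 + 666,000 = 35,822,000
volume = 5,170,000 + 6,660,000 = 11,830,000 m³
S = 35,822,000 / 11,830,000 = 3.028 g/kg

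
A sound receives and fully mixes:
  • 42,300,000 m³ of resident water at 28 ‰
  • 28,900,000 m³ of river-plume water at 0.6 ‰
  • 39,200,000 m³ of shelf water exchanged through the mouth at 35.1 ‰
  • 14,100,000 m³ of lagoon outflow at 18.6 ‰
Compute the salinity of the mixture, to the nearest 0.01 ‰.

22.81 ‰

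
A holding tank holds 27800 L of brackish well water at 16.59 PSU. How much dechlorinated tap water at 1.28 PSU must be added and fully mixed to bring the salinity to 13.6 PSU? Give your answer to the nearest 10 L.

6750 L

Salt balance: 27,800×16.59 + V×1.28 = (27,800+V)×13.6
461,202 + 1.28V = 378,080 + 13.6V
83,122 = 12.32V
V = 6,746.92 L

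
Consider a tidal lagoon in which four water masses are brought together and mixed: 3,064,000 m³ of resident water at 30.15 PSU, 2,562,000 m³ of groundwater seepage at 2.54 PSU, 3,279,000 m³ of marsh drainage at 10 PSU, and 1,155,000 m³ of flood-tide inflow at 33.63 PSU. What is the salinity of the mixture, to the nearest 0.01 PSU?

16.95 PSU

By conservation of dissolved salt,
salt = 3,064,000×30.15 + 2,562,000×2.54 + 3,279,000×10 + 1,155,000×33.63 = 92,379,600 + 6,507,480 + 32,790,000 + 38,842,650 = 170,519,730
volume = 3,064,000 + 2,562,000 + 3,279,000 + 1,155,000 = 10,060,000 m³
S = 170,519,730 / 10,060,000 = 16.9503 PSU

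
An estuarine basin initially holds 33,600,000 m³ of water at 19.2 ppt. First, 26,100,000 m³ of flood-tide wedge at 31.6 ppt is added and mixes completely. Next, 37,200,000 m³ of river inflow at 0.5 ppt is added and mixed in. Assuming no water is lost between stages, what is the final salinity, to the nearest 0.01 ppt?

By conservation of dissolved salt,
Initial salt = 33,600,000×19.2 = 645,120,000
After stage 1: salt = 645,120,000 + 26,100,000×31.6 = 1,469,880,000; volume = 59,700,000 m³; S = 24.621 ppt
After stage 2: salt = 1,469,880,000 + 37,200,000×0.5 = 1,488,480,000; volume = 96,900,000 m³
S = 1,488,480,000 / 96,900,000 = 15.361 ppt

15.36 ppt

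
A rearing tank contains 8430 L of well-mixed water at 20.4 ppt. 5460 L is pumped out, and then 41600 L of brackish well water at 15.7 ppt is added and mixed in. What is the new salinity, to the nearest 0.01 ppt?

Remaining after removal: 2,970 L at 20.4 ppt (salt = 60,588)
After addition: salt = 60,588 + 41,600×15.7 = 713,708; volume = 44,570 L
S = 713,708 / 44,570 = 16.0132 ppt

16.01 ppt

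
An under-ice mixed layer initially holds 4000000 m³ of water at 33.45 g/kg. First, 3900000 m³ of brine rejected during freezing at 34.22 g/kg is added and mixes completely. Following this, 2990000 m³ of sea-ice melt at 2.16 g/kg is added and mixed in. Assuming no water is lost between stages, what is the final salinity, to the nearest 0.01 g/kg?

Total salt / total volume:
Initial salt = 4,000,000×33.45 = 133,800,000
After stage 1: salt = 133,800,000 + 3,900,000×34.22 = 267,258,000; volume = 7,900,000 m³; S = 33.83 g/kg
After stage 2: salt = 267,258,000 + 2,990,000×2.16 = 273,716,400; volume = 10,890,000 m³
S = 273,716,400 / 10,890,000 = 25.1347 g/kg

25.13 g/kg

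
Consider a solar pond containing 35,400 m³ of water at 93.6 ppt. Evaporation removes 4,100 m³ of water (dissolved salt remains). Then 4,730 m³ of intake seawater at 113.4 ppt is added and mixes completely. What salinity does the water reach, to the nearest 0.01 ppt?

106.85 ppt

After evaporation: salt = 35,400×93.6 = 3,313,440; volume = 35,400 − 4,100 = 31,300 m³
After mixing: salt = 3,313,440 + 4,730×113.4 = 3,849,822; volume = 31,300 + 4,730 = 36,030 m³
S = 3,849,822 / 36,030 = 106.8505 ppt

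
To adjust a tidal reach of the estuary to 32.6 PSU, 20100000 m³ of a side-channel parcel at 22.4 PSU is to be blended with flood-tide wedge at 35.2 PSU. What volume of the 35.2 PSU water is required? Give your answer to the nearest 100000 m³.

78900000 m³

Salt balance: 20,100,000×22.4 + V×35.2 = (20,100,000+V)×32.6
450,240,000 + 35.2V = 655,260,000 + 32.6V
205,020,000 = 2.6V
V = 78,853,846.15 m³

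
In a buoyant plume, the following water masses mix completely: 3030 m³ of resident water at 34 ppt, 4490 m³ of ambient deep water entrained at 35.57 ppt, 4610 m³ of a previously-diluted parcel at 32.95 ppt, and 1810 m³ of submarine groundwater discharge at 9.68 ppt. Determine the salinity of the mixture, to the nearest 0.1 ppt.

31.0 ppt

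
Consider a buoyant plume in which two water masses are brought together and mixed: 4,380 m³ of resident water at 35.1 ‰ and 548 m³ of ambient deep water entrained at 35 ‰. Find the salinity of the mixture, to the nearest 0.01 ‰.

35.09 ‰

Salt balance:
salt = 4,380×35.1 + 548×35 = 153,738 + 19,180 = 172,918
volume = 4,380 + 548 = 4,928 m³
S = 172,918 / 4,928 = 35.0889 ‰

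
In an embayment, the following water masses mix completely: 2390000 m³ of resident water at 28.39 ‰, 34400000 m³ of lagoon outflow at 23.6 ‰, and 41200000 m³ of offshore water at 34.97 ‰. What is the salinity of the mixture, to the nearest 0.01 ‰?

Total salt / total volume:
salt = 2,390,000×28.39 + 34,400,000×23.6 + 41,200,000×34.97 = 67,852,100 + 811,840,000 + 1,440,764,000 = 2,320,456,100
volume = 2,390,000 + 34,400,000 + 41,200,000 = 77,990,000 m³
S = 2,320,456,100 / 77,990,000 = 29.7533 ‰

29.75 ‰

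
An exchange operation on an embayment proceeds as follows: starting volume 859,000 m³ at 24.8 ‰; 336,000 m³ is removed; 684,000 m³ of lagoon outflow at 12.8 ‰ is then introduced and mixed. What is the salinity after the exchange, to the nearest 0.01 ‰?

18.00 ‰

Remaining after removal: 523,000 m³ at 24.8 ‰ (salt = 12,970,400)
After addition: salt = 12,970,400 + 684,000×12.8 = 21,725,600; volume = 1,207,000 m³
S = 21,725,600 / 1,207,000 = 17.9997 ‰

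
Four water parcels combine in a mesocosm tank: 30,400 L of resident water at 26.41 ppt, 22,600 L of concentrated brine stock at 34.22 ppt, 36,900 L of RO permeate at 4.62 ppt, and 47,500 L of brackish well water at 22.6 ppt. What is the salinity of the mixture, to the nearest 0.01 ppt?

Total salt / total volume:
salt = 30,400×26.41 + 22,600×34.22 + 36,900×4.62 + 47,500×22.6 = 802,864 + 773,372 + 170,478 + 1,073,500 = 2,820,214
volume = 30,400 + 22,600 + 36,900 + 47,500 = 137,400 L
S = 2,820,214 / 137,400 = 20.5256 ppt

20.53 ppt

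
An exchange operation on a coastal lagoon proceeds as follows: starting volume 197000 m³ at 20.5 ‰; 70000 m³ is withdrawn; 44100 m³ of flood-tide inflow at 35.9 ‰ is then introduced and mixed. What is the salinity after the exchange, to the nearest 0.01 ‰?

24.47 ‰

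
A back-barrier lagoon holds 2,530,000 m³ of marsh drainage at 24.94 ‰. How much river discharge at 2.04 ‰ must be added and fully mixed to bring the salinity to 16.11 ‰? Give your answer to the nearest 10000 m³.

1590000 m³

Salt balance: 2,530,000×24.94 + V×2.04 = (2,530,000+V)×16.11
63,098,200 + 2.04V = 40,758,300 + 16.11V
22,339,900 = 14.07V
V = 1,587,768.3 m³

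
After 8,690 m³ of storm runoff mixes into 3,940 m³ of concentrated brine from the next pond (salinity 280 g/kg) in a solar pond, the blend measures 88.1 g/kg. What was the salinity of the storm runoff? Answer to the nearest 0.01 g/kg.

1.09 g/kg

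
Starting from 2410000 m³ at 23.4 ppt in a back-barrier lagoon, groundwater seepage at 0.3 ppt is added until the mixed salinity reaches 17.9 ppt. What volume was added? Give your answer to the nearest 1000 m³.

753000 m³

Salt balance: 2,410,000×23.4 + V×0.3 = (2,410,000+V)×17.9
56,394,000 + 0.3V = 43,139,000 + 17.9V
13,255,000 = 17.6V
V = 753,125 m³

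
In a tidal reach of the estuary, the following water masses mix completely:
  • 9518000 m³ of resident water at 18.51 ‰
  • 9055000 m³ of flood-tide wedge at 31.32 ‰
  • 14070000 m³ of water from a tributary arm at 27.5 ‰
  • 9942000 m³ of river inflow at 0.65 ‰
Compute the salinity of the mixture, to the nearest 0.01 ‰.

20.03 ‰

Total salt / total volume:
salt = 9,518,000×18.51 + 9,055,000×31.32 + 14,070,000×27.5 + 9,942,000×0.65 = 176,178,180 + 283,602,600 + 386,925,000 + 6,462,300 = 853,168,080
volume = 9,518,000 + 9,055,000 + 14,070,000 + 9,942,000 = 42,585,000 m³
S = 853,168,080 / 42,585,000 = 20.0345 ‰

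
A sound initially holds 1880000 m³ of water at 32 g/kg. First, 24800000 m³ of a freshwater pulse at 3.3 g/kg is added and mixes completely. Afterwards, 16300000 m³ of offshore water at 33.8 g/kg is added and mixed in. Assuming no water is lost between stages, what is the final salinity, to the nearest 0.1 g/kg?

16.1 g/kg

By conservation of dissolved salt,
Initial salt = 1,880,000×32 = 60,160,000
After stage 1: salt = 60,160,000 + 24,800,000×3.3 = 142,000,000; volume = 26,680,000 m³; S = 5.322 g/kg
After stage 2: salt = 142,000,000 + 16,300,000×33.8 = 692,940,000; volume = 42,980,000 m³
S = 692,940,000 / 42,980,000 = 16.1224 g/kg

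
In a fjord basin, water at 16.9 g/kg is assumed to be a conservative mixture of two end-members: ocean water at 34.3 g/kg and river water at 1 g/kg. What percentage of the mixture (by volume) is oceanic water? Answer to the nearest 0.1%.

47.7%

Let g be the oceanic fraction. Salt balance per unit volume:
g×34.3 + (1−g)×1 = 16.9
g = (16.9 − 1) / (34.3 − 1) = 15.9/33.3 = 0.4775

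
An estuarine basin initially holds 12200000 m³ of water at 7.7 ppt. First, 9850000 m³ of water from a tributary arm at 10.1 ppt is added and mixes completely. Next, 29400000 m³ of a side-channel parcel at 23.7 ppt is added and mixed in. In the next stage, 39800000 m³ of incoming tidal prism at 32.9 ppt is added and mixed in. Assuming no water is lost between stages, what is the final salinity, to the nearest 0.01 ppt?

Total salt / total volume:
Initial salt = 12,200,000×7.7 = 93,940,000
After stage 1: salt = 93,940,000 + 9,850,000×10.1 = 193,425,000; volume = 22,050,000 m³; S = 8.772 ppt
After stage 2: salt = 193,425,000 + 29,400,000×23.7 = 890,205,000; volume = 51,450,000 m³; S = 17.302 ppt
After stage 3: salt = 890,205,000 + 39,800,000×32.9 = 2,199,625,000; volume = 91,250,000 m³
S = 2,199,625,000 / 91,250,000 = 24.1055 ppt

24.11 ppt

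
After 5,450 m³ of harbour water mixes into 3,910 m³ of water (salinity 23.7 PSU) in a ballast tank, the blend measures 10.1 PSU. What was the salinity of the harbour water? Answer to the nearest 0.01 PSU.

0.34 PSU

Salt balance: 3,910×23.7 + 5,450×S = 9,360×10.1
92,667 + 5,450·S = 94,536
S = (94,536 − 92,667) / 5,450 = 0.3429 PSU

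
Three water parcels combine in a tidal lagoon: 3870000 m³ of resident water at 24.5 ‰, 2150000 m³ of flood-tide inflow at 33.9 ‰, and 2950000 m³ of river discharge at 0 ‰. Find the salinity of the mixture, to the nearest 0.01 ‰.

Conserving salt mass:
salt = 3,870,000×24.5 + 2,150,000×33.9 + 2,950,000×0 = 94,815,000 + 72,885,000 + 0 = 167,700,000
volume = 3,870,000 + 2,150,000 + 2,950,000 = 8,970,000 m³
S = 167,700,000 / 8,970,000 = 18.6957 ‰

18.70 ‰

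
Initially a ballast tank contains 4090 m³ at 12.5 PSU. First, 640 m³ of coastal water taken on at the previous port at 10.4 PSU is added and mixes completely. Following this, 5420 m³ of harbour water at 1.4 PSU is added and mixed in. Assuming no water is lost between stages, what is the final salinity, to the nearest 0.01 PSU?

By conservation of dissolved salt,
Initial salt = 4,090×12.5 = 51,125
After stage 1: salt = 51,125 + 640×10.4 = 57,781; volume = 4,730 m³; S = 12.216 PSU
After stage 2: salt = 57,781 + 5,420×1.4 = 65,369; volume = 10,150 m³
S = 65,369 / 10,150 = 6.4403 PSU

6.44 PSU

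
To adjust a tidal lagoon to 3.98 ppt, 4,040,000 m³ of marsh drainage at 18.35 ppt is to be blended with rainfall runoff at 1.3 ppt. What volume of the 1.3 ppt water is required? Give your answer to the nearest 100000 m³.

21700000 m³

Salt balance: 4,040,000×18.35 + V×1.3 = (4,040,000+V)×3.98
74,134,000 + 1.3V = 16,079,200 + 3.98V
58,054,800 = 2.68V
V = 21,662,238.81 m³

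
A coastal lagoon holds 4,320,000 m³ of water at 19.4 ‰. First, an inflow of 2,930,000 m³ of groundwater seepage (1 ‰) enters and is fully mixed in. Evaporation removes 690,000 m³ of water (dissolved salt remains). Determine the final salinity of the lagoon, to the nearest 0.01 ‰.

After mixing: salt = 4,320,000×19.4 + 2,930,000×1 = 86,738,000; volume = 7,250,000 m³
After evaporation: salt unchanged = 86,738,000; volume = 7,250,000 − 690,000 = 6,560,000 m³
S = 86,738,000 / 6,560,000 = 13.2223 ‰

13.22 ‰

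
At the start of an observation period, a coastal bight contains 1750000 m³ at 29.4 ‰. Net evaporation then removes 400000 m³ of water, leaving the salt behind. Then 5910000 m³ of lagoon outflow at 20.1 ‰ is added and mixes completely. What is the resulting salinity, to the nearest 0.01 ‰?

23.45 ‰

After evaporation: salt = 1,750,000×29.4 = 51,450,000; volume = 1,750,000 − 400,000 = 1,350,000 m³
After mixing: salt = 51,450,000 + 5,910,000×20.1 = 170,241,000; volume = 1,350,000 + 5,910,000 = 7,260,000 m³
S = 170,241,000 / 7,260,000 = 23.4492 ‰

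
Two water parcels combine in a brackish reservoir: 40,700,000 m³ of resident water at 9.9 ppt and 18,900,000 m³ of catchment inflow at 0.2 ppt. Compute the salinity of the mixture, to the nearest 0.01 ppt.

6.82 ppt

Conserving salt mass:
salt = 40,700,000×9.9 + 18,900,000×0.2 = 402,930,000 + 3,780,000 = 406,710,000
volume = 40,700,000 + 18,900,000 = 59,600,000 m³
S = 406,710,000 / 59,600,000 = 6.824 ppt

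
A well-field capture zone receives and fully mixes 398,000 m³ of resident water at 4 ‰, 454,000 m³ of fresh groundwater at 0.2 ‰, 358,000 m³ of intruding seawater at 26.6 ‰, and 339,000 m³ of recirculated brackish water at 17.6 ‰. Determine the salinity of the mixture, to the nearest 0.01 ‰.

Salt balance:
salt = 398,000×4 + 454,000×0.2 + 358,000×26.6 + 339,000×17.6 = 1,592,000 + 90,800 + 9,522,800 + 5,966,400 = 17,172,000
volume = 398,000 + 454,000 + 358,000 + 339,000 = 1,549,000 m³
S = 17,172,000 / 1,549,000 = 11.0859 ‰

11.09 ‰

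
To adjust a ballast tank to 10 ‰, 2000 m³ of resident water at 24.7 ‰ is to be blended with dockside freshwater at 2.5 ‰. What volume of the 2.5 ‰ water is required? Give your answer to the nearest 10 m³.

3920 m³

Salt balance: 2,000×24.7 + V×2.5 = (2,000+V)×10
49,400 + 2.5V = 20,000 + 10V
29,400 = 7.5V
V = 3,920 m³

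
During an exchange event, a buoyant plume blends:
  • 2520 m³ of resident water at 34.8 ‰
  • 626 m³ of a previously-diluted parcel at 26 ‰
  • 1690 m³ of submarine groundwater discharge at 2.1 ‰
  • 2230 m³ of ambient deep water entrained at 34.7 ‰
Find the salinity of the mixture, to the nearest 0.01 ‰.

26.17 ‰

Salt balance:
salt = 2,520×34.8 + 626×26 + 1,690×2.1 + 2,230×34.7 = 87,696 + 16,276 + 3,549 + 77,381 = 184,902
volume = 2,520 + 626 + 1,690 + 2,230 = 7,066 m³
S = 184,902 / 7,066 = 26.1678 ‰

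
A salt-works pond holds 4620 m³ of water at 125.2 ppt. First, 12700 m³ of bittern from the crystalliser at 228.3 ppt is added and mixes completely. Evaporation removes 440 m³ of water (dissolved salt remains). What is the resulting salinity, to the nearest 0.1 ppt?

After mixing: salt = 4,620×125.2 + 12,700×228.3 = 3,477,834; volume = 17,320 m³
After evaporation: salt unchanged = 3,477,834; volume = 17,320 − 440 = 16,880 m³
S = 3,477,834 / 16,880 = 206.0328 ppt

206.0 ppt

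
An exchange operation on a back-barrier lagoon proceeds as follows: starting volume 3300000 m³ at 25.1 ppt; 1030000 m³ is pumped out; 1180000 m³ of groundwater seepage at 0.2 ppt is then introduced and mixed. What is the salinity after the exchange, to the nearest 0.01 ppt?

16.58 ppt

Remaining after removal: 2,270,000 m³ at 25.1 ppt (salt = 56,977,000)
After addition: salt = 56,977,000 + 1,180,000×0.2 = 57,213,000; volume = 3,450,000 m³
S = 57,213,000 / 3,450,000 = 16.5835 ppt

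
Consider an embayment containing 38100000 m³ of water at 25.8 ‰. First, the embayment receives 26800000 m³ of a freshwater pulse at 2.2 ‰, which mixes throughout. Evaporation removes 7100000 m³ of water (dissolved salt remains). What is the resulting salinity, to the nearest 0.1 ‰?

18.0 ‰

After mixing: salt = 38,100,000×25.8 + 26,800,000×2.2 = 1,041,940,000; volume = 64,900,000 m³
After evaporation: salt unchanged = 1,041,940,000; volume = 64,900,000 − 7,100,000 = 57,800,000 m³
S = 1,041,940,000 / 57,800,000 = 18.0266 ‰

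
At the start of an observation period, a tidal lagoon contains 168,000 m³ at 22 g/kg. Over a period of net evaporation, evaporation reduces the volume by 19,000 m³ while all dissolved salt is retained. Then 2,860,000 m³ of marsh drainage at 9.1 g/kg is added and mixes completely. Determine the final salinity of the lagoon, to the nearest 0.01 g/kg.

9.88 g/kg

After evaporation: salt = 168,000×22 = 3,696,000; volume = 168,000 − 19,000 = 149,000 m³
After mixing: salt = 3,696,000 + 2,860,000×9.1 = 29,722,000; volume = 149,000 + 2,860,000 = 3,009,000 m³
S = 29,722,000 / 3,009,000 = 9.8777 g/kg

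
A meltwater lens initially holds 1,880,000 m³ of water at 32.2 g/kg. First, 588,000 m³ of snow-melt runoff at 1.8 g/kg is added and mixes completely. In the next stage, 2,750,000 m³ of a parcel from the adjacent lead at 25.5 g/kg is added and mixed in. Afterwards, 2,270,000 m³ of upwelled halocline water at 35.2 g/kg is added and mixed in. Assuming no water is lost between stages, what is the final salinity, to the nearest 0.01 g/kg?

By conservation of dissolved salt,
Initial salt = 1,880,000×32.2 = 60,536,000
After stage 1: salt = 60,536,000 + 588,000×1.8 = 61,594,400; volume = 2,468,000 m³; S = 24.957 g/kg
After stage 2: salt = 61,594,400 + 2,750,000×25.5 = 131,719,400; volume = 5,218,000 m³; S = 25.243 g/kg
After stage 3: salt = 131,719,400 + 2,270,000×35.2 = 211,623,400; volume = 7,488,000 m³
S = 211,623,400 / 7,488,000 = 28.2617 g/kg

28.26 g/kg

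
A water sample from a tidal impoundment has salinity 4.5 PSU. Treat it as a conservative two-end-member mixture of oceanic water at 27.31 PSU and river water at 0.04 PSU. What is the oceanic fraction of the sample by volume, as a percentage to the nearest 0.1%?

16.4%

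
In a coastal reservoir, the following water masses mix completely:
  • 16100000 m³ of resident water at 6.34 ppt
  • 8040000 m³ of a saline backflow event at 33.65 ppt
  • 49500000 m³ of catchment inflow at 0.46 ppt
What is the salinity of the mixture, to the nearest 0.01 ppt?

5.37 ppt

By conservation of dissolved salt,
salt = 16,100,000×6.34 + 8,040,000×33.65 + 49,500,000×0.46 = 102,074,000 + 270,546,000 + 22,770,000 = 395,390,000
volume = 16,100,000 + 8,040,000 + 49,500,000 = 73,640,000 m³
S = 395,390,000 / 73,640,000 = 5.3692 ppt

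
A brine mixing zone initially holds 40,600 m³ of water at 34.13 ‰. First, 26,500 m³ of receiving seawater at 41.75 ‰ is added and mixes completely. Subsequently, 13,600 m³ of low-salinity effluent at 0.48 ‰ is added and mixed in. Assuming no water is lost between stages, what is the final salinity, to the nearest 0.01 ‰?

Conserving salt mass:
Initial salt = 40,600×34.13 = 1,385,678
After stage 1: salt = 1,385,678 + 26,500×41.75 = 2,492,053; volume = 67,100 m³; S = 37.139 ‰
After stage 2: salt = 2,492,053 + 13,600×0.48 = 2,498,581; volume = 80,700 m³
S = 2,498,581 / 80,700 = 30.9614 ‰

30.96 ‰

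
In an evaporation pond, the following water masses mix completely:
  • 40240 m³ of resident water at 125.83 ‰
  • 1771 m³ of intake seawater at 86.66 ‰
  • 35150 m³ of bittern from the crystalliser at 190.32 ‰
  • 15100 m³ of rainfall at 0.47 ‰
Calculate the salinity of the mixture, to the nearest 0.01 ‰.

Total salt / total volume:
salt = 40,240×125.83 + 1,771×86.66 + 35,150×190.32 + 15,100×0.47 = 5,063,399.2 + 153,474.86 + 6,689,748 + 7,097 = 11,913,719.06
volume = 40,240 + 1,771 + 35,150 + 15,100 = 92,261 m³
S = 11,913,719.06 / 92,261 = 129.1306 ‰

129.13 ‰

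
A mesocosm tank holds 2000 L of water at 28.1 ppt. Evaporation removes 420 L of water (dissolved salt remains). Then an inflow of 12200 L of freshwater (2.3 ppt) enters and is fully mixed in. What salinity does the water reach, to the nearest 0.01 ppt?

6.11 ppt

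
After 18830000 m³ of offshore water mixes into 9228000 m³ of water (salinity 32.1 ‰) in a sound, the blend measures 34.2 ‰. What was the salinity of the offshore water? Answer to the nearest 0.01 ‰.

Salt balance: 9,228,000×32.1 + 18,830,000×S = 28,058,000×34.2
296,218,800 + 18,830,000·S = 959,583,600
S = (959,583,600 − 296,218,800) / 18,830,000 = 35.2291 ‰

35.23 ‰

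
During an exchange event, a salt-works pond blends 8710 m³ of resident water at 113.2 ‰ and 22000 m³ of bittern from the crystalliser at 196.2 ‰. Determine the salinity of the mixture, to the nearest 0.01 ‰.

Mass of salt is conserved:
salt = 8,710×113.2 + 22,000×196.2 = 985,972 + 4,316,400 = 5,302,372
volume = 8,710 + 22,000 = 30,710 m³
S = 5,302,372 / 30,710 = 172.6595 ‰

172.66 ‰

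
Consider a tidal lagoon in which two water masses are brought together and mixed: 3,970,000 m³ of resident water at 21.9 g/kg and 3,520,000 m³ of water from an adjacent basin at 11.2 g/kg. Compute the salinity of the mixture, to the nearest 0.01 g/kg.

Total salt / total volume:
salt = 3,970,000×21.9 + 3,520,000×11.2 = 86,943,000 + 39,424,000 = 126,367,000
volume = 3,970,000 + 3,520,000 = 7,490,000 m³
S = 126,367,000 / 7,490,000 = 16.8714 g/kg

16.87 g/kg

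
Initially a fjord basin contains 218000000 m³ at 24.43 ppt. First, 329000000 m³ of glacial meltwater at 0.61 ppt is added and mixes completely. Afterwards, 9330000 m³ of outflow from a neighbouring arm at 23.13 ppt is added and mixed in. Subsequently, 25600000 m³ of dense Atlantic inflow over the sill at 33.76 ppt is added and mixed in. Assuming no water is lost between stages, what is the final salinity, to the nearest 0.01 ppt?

11.35 ppt

By conservation of dissolved salt,
Initial salt = 218,000,000×24.43 = 5,325,740,000
After stage 1: salt = 5,325,740,000 + 329,000,000×0.61 = 5,526,430,000; volume = 547,000,000 m³; S = 10.103 ppt
After stage 2: salt = 5,526,430,000 + 9,330,000×23.13 = 5,742,232,900; volume = 556,330,000 m³; S = 10.322 ppt
After stage 3: salt = 5,742,232,900 + 25,600,000×33.76 = 6,606,488,900; volume = 581,930,000 m³
S = 6,606,488,900 / 581,930,000 = 11.3527 ppt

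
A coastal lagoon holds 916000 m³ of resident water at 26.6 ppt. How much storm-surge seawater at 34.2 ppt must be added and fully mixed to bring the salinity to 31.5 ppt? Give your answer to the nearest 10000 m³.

1660000 m³

Salt balance: 916,000×26.6 + V×34.2 = (916,000+V)×31.5
24,365,600 + 34.2V = 28,854,000 + 31.5V
4,488,400 = 2.7V
V = 1,662,370.37 m³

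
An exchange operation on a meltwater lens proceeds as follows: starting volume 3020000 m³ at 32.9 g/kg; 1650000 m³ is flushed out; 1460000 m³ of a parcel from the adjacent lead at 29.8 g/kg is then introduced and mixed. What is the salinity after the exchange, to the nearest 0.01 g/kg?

Remaining after removal: 1,370,000 m³ at 32.9 g/kg (salt = 45,073,000)
After addition: salt = 45,073,000 + 1,460,000×29.8 = 88,581,000; volume = 2,830,000 m³
S = 88,581,000 / 2,830,000 = 31.3007 g/kg

31.30 g/kg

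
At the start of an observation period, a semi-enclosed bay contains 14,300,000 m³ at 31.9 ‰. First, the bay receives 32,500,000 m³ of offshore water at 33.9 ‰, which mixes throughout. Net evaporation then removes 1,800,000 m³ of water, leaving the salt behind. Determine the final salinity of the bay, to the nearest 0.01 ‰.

34.62 ‰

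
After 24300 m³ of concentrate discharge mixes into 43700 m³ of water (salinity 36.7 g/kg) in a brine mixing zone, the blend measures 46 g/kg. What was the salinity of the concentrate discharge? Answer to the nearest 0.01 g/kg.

62.72 g/kg

Salt balance: 43,700×36.7 + 24,300×S = 68,000×46
1,603,790 + 24,300·S = 3,128,000
S = (3,128,000 − 1,603,790) / 24,300 = 62.7247 g/kg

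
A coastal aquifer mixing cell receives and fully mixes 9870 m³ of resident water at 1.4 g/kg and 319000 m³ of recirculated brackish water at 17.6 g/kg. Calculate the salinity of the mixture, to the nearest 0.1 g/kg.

Total salt / total volume:
salt = 9,870×1.4 + 319,000×17.6 = 13,818 + 5,614,400 = 5,628,218
volume = 9,870 + 319,000 = 328,870 m³
S = 5,628,218 / 328,870 = 17.114 g/kg

17.1 g/kg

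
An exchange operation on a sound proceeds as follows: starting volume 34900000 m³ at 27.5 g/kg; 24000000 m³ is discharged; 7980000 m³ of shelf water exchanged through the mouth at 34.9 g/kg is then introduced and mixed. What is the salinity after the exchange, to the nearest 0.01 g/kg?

30.63 g/kg

Remaining after removal: 10,900,000 m³ at 27.5 g/kg (salt = 299,750,000)
After addition: salt = 299,750,000 + 7,980,000×34.9 = 578,252,000; volume = 18,880,000 m³
S = 578,252,000 / 18,880,000 = 30.6278 g/kg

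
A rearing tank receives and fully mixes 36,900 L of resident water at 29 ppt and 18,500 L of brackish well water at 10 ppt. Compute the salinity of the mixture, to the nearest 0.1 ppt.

22.7 ppt

Mass of salt is conserved:
salt = 36,900×29 + 18,500×10 = 1,070,100 + 185,000 = 1,255,100
volume = 36,900 + 18,500 = 55,400 L
S = 1,255,100 / 55,400 = 22.655 ppt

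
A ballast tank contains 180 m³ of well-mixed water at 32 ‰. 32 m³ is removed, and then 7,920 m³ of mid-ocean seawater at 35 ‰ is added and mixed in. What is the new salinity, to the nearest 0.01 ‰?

Remaining after removal: 148 m³ at 32 ‰ (salt = 4,736)
After addition: salt = 4,736 + 7,920×35 = 281,936; volume = 8,068 m³
S = 281,936 / 8,068 = 34.945 ‰

34.94 ‰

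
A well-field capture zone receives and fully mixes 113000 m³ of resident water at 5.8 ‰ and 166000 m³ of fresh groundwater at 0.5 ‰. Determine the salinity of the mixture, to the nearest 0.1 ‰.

2.6 ‰

Mass of salt is conserved:
salt = 113,000×5.8 + 166,000×0.5 = 655,400 + 83,000 = 738,400
volume = 113,000 + 166,000 = 279,000 m³
S = 738,400 / 279,000 = 2.647 ‰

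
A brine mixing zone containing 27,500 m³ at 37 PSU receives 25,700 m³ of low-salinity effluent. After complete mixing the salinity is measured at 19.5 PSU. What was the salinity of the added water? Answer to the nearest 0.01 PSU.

Salt balance: 27,500×37 + 25,700×S = 53,200×19.5
1,017,500 + 25,700·S = 1,037,400
S = (1,037,400 − 1,017,500) / 25,700 = 0.7743 PSU

0.77 PSU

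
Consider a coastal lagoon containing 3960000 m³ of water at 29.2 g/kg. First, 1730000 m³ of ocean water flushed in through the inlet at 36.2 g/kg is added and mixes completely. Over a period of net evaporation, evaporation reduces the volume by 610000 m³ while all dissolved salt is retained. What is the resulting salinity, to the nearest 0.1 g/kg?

After mixing: salt = 3,960,000×29.2 + 1,730,000×36.2 = 178,258,000; volume = 5,690,000 m³
After evaporation: salt unchanged = 178,258,000; volume = 5,690,000 − 610,000 = 5,080,000 m³
S = 178,258,000 / 5,080,000 = 35.0902 g/kg

35.1 g/kg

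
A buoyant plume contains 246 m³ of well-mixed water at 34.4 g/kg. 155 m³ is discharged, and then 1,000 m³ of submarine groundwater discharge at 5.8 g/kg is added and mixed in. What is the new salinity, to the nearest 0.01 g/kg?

8.19 g/kg

Remaining after removal: 91 m³ at 34.4 g/kg (salt = 3,130.4)
After addition: salt = 3,130.4 + 1,000×5.8 = 8,930.4; volume = 1,091 m³
S = 8,930.4 / 1,091 = 8.1855 g/kg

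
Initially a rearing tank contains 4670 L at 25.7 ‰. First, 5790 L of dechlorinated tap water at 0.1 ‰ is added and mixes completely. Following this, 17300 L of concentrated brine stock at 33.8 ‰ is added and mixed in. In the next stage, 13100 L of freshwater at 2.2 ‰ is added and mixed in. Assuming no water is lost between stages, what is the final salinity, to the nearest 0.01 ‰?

By conservation of dissolved salt,
Initial salt = 4,670×25.7 = 120,019
After stage 1: salt = 120,019 + 5,790×0.1 = 120,598; volume = 10,460 L; S = 11.529 ‰
After stage 2: salt = 120,598 + 17,300×33.8 = 705,338; volume = 27,760 L; S = 25.408 ‰
After stage 3: salt = 705,338 + 13,100×2.2 = 734,158; volume = 40,860 L
S = 734,158 / 40,860 = 17.9676 ‰

17.97 ‰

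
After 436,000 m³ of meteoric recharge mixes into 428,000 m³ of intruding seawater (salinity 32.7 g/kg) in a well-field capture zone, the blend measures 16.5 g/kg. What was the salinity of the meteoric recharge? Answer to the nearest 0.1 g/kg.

0.6 g/kg

Salt balance: 428,000×32.7 + 436,000×S = 864,000×16.5
13,995,600 + 436,000·S = 14,256,000
S = (14,256,000 − 13,995,600) / 436,000 = 0.5972 g/kg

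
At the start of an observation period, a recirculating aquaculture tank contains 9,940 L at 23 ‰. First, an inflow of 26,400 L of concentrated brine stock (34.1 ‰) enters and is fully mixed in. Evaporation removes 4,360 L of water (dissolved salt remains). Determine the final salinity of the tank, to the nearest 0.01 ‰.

After mixing: salt = 9,940×23 + 26,400×34.1 = 1,128,860; volume = 36,340 L
After evaporation: salt unchanged = 1,128,860; volume = 36,340 − 4,360 = 31,980 L
S = 1,128,860 / 31,980 = 35.2989 ‰

35.30 ‰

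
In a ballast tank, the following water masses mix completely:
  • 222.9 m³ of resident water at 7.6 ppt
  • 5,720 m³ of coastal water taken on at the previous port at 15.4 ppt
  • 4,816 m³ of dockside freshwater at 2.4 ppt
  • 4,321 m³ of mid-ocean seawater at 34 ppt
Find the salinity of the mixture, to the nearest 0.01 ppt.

Total salt / total volume:
salt = 222.9×7.6 + 5,720×15.4 + 4,816×2.4 + 4,321×34 = 1,694.04 + 88,088 + 11,558.4 + 146,914 = 248,254.44
volume = 222.9 + 5,720 + 4,816 + 4,321 = 15,079.9 m³
S = 248,254.44 / 15,079.9 = 16.4626 ppt

16.46 ppt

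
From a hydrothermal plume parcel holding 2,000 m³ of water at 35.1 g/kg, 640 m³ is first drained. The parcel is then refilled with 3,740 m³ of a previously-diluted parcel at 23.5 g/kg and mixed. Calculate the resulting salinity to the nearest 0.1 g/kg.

Remaining after removal: 1,360 m³ at 35.1 g/kg (salt = 47,736)
After addition: salt = 47,736 + 3,740×23.5 = 135,626; volume = 5,100 m³
S = 135,626 / 5,100 = 26.5933 g/kg

26.6 g/kg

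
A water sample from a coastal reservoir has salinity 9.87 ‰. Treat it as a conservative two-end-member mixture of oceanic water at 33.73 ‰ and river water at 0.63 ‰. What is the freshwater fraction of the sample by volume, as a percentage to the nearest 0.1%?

72.1%

Let f be the freshwater fraction. Salt balance per unit volume:
f×0.63 + (1−f)×33.73 = 9.87
f = (33.73 − 9.87) / (33.73 − 0.63) = 23.86/33.1 = 0.7208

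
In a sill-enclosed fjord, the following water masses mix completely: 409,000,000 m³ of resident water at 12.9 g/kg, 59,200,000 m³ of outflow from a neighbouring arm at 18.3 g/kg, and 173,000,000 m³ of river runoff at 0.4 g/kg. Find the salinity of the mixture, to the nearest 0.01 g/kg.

Weighted by volume,
salt = 409,000,000×12.9 + 59,200,000×18.3 + 173,000,000×0.4 = 5,276,100,000 + 1,083,360,000 + 69,200,000 = 6,428,660,000
volume = 409,000,000 + 59,200,000 + 173,000,000 = 641,200,000 m³
S = 6,428,660,000 / 641,200,000 = 10.026 g/kg

10.03 g/kg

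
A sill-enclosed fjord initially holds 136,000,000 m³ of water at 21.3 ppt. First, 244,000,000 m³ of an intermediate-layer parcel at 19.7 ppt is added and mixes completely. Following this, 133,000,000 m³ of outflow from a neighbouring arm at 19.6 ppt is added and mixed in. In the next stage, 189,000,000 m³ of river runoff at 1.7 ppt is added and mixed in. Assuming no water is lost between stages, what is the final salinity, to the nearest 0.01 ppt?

Total salt / total volume:
Initial salt = 136,000,000×21.3 = 2,896,800,000
After stage 1: salt = 2,896,800,000 + 244,000,000×19.7 = 7,703,600,000; volume = 380,000,000 m³; S = 20.273 ppt
After stage 2: salt = 7,703,600,000 + 133,000,000×19.6 = 10,310,400,000; volume = 513,000,000 m³; S = 20.098 ppt
After stage 3: salt = 10,310,400,000 + 189,000,000×1.7 = 10,631,700,000; volume = 702,000,000 m³
S = 10,631,700,000 / 702,000,000 = 15.1449 ppt

15.14 ppt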